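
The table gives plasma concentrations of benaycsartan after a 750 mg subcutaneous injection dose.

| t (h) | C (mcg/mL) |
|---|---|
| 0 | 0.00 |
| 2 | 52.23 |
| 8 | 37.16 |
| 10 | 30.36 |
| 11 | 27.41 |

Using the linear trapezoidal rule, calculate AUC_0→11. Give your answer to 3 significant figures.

AUC = 417 mcg/mL·h

Trapezoidal AUC_0→11:
  [0→2]: (0.00+52.23)/2 × 2 = 52.23
  [2→8]: (52.23+37.16)/2 × 6 = 268.17
  [8→10]: (37.16+30.36)/2 × 2 = 67.52
  [10→11]: (30.36+27.41)/2 × 1 = 28.885
  Sum = 416.805 mcg/mL·h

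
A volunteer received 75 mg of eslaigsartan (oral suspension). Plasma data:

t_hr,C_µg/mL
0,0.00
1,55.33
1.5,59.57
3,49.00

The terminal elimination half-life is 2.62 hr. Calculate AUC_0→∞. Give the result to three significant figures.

Trapezoidal AUC_0→3:
  [0→1]: (0.00+55.33)/2 × 1 = 27.665
  [1→1.5]: (55.33+59.57)/2 × 0.5 = 28.725
  [1.5→3]: (59.57+49.00)/2 × 1.5 = 81.4275
  Sum = 137.8175 µg/mL·hr
k_e = ln2 / t½ = 0.693147 / 2.62 = 0.2646 hr^-1
Extrapolated tail: C_last / k_e = 49.00 / 0.2646 = 185.185
AUC_0→∞ = 137.8175 + 185.185 = 323.0025 µg/mL·hr

AUC = 323 µg/mL·hr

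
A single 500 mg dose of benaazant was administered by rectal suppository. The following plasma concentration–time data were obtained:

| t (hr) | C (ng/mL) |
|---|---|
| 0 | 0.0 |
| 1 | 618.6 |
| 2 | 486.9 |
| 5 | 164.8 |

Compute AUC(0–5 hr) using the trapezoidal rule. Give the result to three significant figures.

AUC = 1840 ng/mL·hr

Trapezoidal AUC_0→5:
  [0→1]: (0.0+618.6)/2 × 1 = 309.3
  [1→2]: (618.6+486.9)/2 × 1 = 552.75
  [2→5]: (486.9+164.8)/2 × 3 = 977.55
  Sum = 1839.6 ng/mL·hr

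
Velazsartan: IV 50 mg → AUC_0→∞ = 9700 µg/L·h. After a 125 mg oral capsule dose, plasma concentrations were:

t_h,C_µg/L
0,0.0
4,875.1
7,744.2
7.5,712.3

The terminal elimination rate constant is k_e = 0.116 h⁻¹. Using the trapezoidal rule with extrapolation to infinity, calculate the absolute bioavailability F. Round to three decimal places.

F = 0.441

Trapezoidal AUC_0→7.5 (oral capsule):
  [0→4]: (0.0+875.1)/2 × 4 = 1750.2
  [4→7]: (875.1+744.2)/2 × 3 = 2428.95
  [7→7.5]: (744.2+712.3)/2 × 0.5 = 364.125
  Sum = 4543.275 µg/L·h
Tail: C_last/k_e = 712.3/0.116 = 6140.517
AUC_0→∞ (oral capsule) = 4543.275 + 6140.517 = 10683.792 µg/L·h
F = (AUC_ev/D_ev)/(AUC_iv/D_iv) = (10683.792/125)/(9700/50) = 85.470336/194 = 0.4406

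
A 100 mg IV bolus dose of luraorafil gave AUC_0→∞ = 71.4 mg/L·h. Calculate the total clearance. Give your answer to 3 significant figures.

CL = 1.40 L/h

CL = Dose_iv / AUC_0→∞
   = 100 / 71.4 = 1.40056 L/h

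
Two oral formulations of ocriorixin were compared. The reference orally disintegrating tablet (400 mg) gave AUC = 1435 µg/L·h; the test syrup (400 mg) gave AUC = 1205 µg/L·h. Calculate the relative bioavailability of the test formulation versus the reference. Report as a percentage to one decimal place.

F_rel = 84.0%

F_rel = (AUC_test/D_test) / (AUC_ref/D_ref)
      = (1205/400) / (1435/400)
      = 3.0125 / 3.5875 = 0.8397 = 83.97%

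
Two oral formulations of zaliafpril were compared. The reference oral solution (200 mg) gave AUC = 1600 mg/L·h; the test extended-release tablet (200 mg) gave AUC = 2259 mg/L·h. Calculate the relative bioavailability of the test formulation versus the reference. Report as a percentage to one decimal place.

F_rel = 141.2%

F_rel = (AUC_test/D_test) / (AUC_ref/D_ref)
      = (2259/200) / (1600/200)
      = 11.295 / 8 = 1.4119 = 141.19%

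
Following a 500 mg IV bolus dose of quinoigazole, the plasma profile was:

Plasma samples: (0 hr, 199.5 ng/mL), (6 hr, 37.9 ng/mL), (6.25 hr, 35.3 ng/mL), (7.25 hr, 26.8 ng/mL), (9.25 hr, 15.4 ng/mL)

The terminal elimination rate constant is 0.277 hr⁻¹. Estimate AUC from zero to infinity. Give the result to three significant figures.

AUC = 850 ng/mL·hr

Trapezoidal AUC_0→9.25:
  [0→6]: (199.5+37.9)/2 × 6 = 712.2
  [6→6.25]: (37.9+35.3)/2 × 0.25 = 9.15
  [6.25→7.25]: (35.3+26.8)/2 × 1 = 31.05
  [7.25→9.25]: (26.8+15.4)/2 × 2 = 42.2
  Sum = 794.6 ng/mL·hr
Extrapolated tail: C_last / k_e = 15.4 / 0.277 = 55.596
AUC_0→∞ = 794.6 + 55.596 = 850.196 ng/mL·hr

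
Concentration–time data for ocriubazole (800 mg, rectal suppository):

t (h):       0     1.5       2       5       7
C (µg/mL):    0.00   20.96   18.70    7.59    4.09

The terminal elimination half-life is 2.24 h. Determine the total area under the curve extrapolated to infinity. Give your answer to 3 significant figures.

Trapezoidal AUC_0→7:
  [0→1.5]: (0.00+20.96)/2 × 1.5 = 15.72
  [1.5→2]: (20.96+18.70)/2 × 0.5 = 9.915
  [2→5]: (18.70+7.59)/2 × 3 = 39.435
  [5→7]: (7.59+4.09)/2 × 2 = 11.68
  Sum = 76.75 µg/mL·h
k_e = ln2 / t½ = 0.693147 / 2.24 = 0.3094 h^-1
Extrapolated tail: C_last / k_e = 4.09 / 0.3094 = 13.219
AUC_0→∞ = 76.75 + 13.219 = 89.969 µg/mL·h

AUC = 90.0 µg/mL·h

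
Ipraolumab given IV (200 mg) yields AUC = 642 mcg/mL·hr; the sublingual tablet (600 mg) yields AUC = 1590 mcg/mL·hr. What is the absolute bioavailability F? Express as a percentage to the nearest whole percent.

F = (AUC_ev / D_ev) / (AUC_iv / D_iv)
  = (1590/600) / (642/200)
  = 2.65 / 3.21 = 0.8255
  = 82.55%

F = 83%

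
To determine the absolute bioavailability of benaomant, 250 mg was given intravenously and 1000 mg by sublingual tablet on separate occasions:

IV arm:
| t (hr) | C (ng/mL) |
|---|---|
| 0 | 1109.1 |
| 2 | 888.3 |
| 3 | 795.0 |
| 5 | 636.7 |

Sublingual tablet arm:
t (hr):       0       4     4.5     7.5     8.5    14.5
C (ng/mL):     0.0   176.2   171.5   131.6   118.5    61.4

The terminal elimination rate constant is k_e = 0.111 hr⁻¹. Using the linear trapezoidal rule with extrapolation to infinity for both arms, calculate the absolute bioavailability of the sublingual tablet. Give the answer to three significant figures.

Trapezoidal AUC_0→5 (IV):
  [0→2]: (1109.1+888.3)/2 × 2 = 1997.4
  [2→3]: (888.3+795.0)/2 × 1 = 841.65
  [3→5]: (795.0+636.7)/2 × 2 = 1431.7
  Sum = 4270.75 ng/mL·hr
IV tail: 636.7/0.111 = 5736.036; AUC_iv,0→∞ = 4270.75 + 5736.036 = 10006.786 ng/mL·hr
Trapezoidal AUC_0→14.5 (sublingual tablet):
  [0→4]: (0.0+176.2)/2 × 4 = 352.4
  [4→4.5]: (176.2+171.5)/2 × 0.5 = 86.925
  [4.5→7.5]: (171.5+131.6)/2 × 3 = 454.65
  [7.5→8.5]: (131.6+118.5)/2 × 1 = 125.05
  [8.5→14.5]: (118.5+61.4)/2 × 6 = 539.7
  Sum = 1558.725 ng/mL·hr
sublingual tablet tail: 61.4/0.111 = 553.153; AUC_ev,0→∞ = 1558.725 + 553.153 = 2111.878 ng/mL·hr
F = (AUC_ev/D_ev)/(AUC_iv/D_iv) = (2111.878/1000)/(10006.786/250) = 2.111878/40.027144 = 0.0528

F = 0.0528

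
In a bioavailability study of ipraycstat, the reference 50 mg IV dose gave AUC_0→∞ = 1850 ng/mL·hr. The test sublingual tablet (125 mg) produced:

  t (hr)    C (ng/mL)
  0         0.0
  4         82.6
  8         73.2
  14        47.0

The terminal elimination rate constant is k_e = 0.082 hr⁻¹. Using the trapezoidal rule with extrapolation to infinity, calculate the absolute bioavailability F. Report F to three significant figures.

Trapezoidal AUC_0→14 (sublingual tablet):
  [0→4]: (0.0+82.6)/2 × 4 = 165.2
  [4→8]: (82.6+73.2)/2 × 4 = 311.6
  [8→14]: (73.2+47.0)/2 × 6 = 360.6
  Sum = 837.4 ng/mL·hr
Tail: C_last/k_e = 47.0/0.082 = 573.171
AUC_0→∞ (sublingual tablet) = 837.4 + 573.171 = 1410.571 ng/mL·hr
F = (AUC_ev/D_ev)/(AUC_iv/D_iv) = (1410.571/125)/(1850/50) = 11.284568/37 = 0.3050

F = 0.305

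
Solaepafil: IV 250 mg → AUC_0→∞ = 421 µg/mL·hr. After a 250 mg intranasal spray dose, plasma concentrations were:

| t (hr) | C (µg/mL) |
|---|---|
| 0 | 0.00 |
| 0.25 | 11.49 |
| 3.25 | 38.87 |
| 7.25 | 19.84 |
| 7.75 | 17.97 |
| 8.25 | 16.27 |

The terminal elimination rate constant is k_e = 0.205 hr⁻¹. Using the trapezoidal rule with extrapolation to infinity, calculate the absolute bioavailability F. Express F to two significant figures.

F = 0.69

Trapezoidal AUC_0→8.25 (intranasal spray):
  [0→0.25]: (0.00+11.49)/2 × 0.25 = 1.43625
  [0.25→3.25]: (11.49+38.87)/2 × 3 = 75.54
  [3.25→7.25]: (38.87+19.84)/2 × 4 = 117.42
  [7.25→7.75]: (19.84+17.97)/2 × 0.5 = 9.4525
  [7.75→8.25]: (17.97+16.27)/2 × 0.5 = 8.56
  Sum = 212.40875 µg/mL·hr
Tail: C_last/k_e = 16.27/0.205 = 79.366
AUC_0→∞ (intranasal spray) = 212.40875 + 79.366 = 291.77475 µg/mL·hr
F = (AUC_ev/D_ev)/(AUC_iv/D_iv) = (291.77475/250)/(421/250) = 1.167099/1.684 = 0.6931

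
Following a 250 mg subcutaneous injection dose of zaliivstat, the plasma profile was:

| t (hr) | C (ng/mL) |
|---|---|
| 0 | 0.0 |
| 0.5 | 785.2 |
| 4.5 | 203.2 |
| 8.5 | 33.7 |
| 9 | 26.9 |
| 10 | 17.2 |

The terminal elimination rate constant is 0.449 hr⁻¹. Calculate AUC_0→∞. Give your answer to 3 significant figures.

Trapezoidal AUC_0→10:
  [0→0.5]: (0.0+785.2)/2 × 0.5 = 196.3
  [0.5→4.5]: (785.2+203.2)/2 × 4 = 1976.8
  [4.5→8.5]: (203.2+33.7)/2 × 4 = 473.8
  [8.5→9]: (33.7+26.9)/2 × 0.5 = 15.15
  [9→10]: (26.9+17.2)/2 × 1 = 22.05
  Sum = 2684.1 ng/mL·hr
Extrapolated tail: C_last / k_e = 17.2 / 0.449 = 38.307
AUC_0→∞ = 2684.1 + 38.307 = 2722.407 ng/mL·hr

AUC = 2720 ng/mL·hr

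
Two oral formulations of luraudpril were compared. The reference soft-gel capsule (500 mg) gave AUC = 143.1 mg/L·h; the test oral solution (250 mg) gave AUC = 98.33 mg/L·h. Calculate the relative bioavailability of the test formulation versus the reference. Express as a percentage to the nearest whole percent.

F_rel = 137%

F_rel = (AUC_test/D_test) / (AUC_ref/D_ref)
      = (98.33/250) / (143.1/500)
      = 0.39332 / 0.2862 = 1.3743 = 137.43%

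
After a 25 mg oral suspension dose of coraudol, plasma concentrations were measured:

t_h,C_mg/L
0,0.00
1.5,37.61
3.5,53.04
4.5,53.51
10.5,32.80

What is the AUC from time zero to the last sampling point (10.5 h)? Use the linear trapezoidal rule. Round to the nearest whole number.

AUC = 431 mg/L·h

Trapezoidal AUC_0→10.5:
  [0→1.5]: (0.00+37.61)/2 × 1.5 = 28.2075
  [1.5→3.5]: (37.61+53.04)/2 × 2 = 90.65
  [3.5→4.5]: (53.04+53.51)/2 × 1 = 53.275
  [4.5→10.5]: (53.51+32.80)/2 × 6 = 258.93
  Sum = 431.0625 mg/L·h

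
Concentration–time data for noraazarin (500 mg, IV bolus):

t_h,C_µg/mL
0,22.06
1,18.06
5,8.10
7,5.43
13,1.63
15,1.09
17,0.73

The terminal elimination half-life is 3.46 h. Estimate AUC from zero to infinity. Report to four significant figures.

AUC = 115.3 µg/mL·h

Trapezoidal AUC_0→17:
  [0→1]: (22.06+18.06)/2 × 1 = 20.06
  [1→5]: (18.06+8.10)/2 × 4 = 52.32
  [5→7]: (8.10+5.43)/2 × 2 = 13.53
  [7→13]: (5.43+1.63)/2 × 6 = 21.18
  [13→15]: (1.63+1.09)/2 × 2 = 2.72
  [15→17]: (1.09+0.73)/2 × 2 = 1.82
  Sum = 111.63 µg/mL·h
k_e = ln2 / t½ = 0.693147 / 3.46 = 0.2003 h^-1
Extrapolated tail: C_last / k_e = 0.73 / 0.2003 = 3.645
AUC_0→∞ = 111.63 + 3.645 = 115.275 µg/mL·h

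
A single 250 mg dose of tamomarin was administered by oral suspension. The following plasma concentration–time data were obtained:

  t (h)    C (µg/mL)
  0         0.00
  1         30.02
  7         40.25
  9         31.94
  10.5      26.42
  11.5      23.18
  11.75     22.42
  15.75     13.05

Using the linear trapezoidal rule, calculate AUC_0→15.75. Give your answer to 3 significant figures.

Trapezoidal AUC_0→15.75:
  [0→1]: (0.00+30.02)/2 × 1 = 15.01
  [1→7]: (30.02+40.25)/2 × 6 = 210.81
  [7→9]: (40.25+31.94)/2 × 2 = 72.19
  [9→10.5]: (31.94+26.42)/2 × 1.5 = 43.77
  [10.5→11.5]: (26.42+23.18)/2 × 1 = 24.8
  [11.5→11.75]: (23.18+22.42)/2 × 0.25 = 5.7
  [11.75→15.75]: (22.42+13.05)/2 × 4 = 70.94
  Sum = 443.22 µg/mL·h

AUC = 443 µg/mL·h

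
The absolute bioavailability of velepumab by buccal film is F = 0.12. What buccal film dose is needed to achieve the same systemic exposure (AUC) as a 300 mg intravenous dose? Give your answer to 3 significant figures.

For equal systemic exposure: F × D_ev = D_iv
D_ev = D_iv / F = 300 / 0.12 = 2500 mg

D_buccal = 2500 mg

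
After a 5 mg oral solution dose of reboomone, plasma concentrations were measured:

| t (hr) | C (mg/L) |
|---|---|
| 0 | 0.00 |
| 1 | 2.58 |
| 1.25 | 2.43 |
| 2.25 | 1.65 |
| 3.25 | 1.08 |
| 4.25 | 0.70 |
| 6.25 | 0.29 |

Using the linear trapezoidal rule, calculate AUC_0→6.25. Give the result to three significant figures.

AUC = 7.20 mg/L·hr

Trapezoidal AUC_0→6.25:
  [0→1]: (0.00+2.58)/2 × 1 = 1.29
  [1→1.25]: (2.58+2.43)/2 × 0.25 = 0.62625
  [1.25→2.25]: (2.43+1.65)/2 × 1 = 2.04
  [2.25→3.25]: (1.65+1.08)/2 × 1 = 1.365
  [3.25→4.25]: (1.08+0.70)/2 × 1 = 0.89
  [4.25→6.25]: (0.70+0.29)/2 × 2 = 0.99
  Sum = 7.20125 mg/L·hr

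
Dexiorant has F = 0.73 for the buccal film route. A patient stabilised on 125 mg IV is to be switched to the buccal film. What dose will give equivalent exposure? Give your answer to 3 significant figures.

For equal systemic exposure: F × D_ev = D_iv
D_ev = D_iv / F = 125 / 0.73 = 171.233 mg

D_buccal = 171 mg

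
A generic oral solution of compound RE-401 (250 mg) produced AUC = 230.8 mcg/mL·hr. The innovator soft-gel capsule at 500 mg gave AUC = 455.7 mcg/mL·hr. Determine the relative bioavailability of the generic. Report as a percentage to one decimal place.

F_rel = 101.3%

F_rel = (AUC_test/D_test) / (AUC_ref/D_ref)
      = (230.8/250) / (455.7/500)
      = 0.9232 / 0.9114 = 1.0129 = 101.29%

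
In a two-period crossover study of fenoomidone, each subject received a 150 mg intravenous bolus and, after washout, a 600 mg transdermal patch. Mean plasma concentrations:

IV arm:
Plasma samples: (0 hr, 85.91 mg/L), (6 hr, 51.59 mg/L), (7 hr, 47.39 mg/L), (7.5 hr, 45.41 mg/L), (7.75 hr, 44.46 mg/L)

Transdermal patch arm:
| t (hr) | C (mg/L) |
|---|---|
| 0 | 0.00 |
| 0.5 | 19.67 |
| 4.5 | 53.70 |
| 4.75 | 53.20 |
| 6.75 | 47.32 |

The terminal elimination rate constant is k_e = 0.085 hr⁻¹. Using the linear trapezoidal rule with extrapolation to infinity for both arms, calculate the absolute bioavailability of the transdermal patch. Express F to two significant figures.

F = 0.20

Trapezoidal AUC_0→7.75 (IV):
  [0→6]: (85.91+51.59)/2 × 6 = 412.5
  [6→7]: (51.59+47.39)/2 × 1 = 49.49
  [7→7.5]: (47.39+45.41)/2 × 0.5 = 23.2
  [7.5→7.75]: (45.41+44.46)/2 × 0.25 = 11.23375
  Sum = 496.42375 mg/L·hr
IV tail: 44.46/0.085 = 523.059; AUC_iv,0→∞ = 496.42375 + 523.059 = 1019.48275 mg/L·hr
Trapezoidal AUC_0→6.75 (transdermal patch):
  [0→0.5]: (0.00+19.67)/2 × 0.5 = 4.9175
  [0.5→4.5]: (19.67+53.70)/2 × 4 = 146.74
  [4.5→4.75]: (53.70+53.20)/2 × 0.25 = 13.3625
  [4.75→6.75]: (53.20+47.32)/2 × 2 = 100.52
  Sum = 265.54 mg/L·hr
transdermal patch tail: 47.32/0.085 = 556.706; AUC_ev,0→∞ = 265.54 + 556.706 = 822.246 mg/L·hr
F = (AUC_ev/D_ev)/(AUC_iv/D_iv) = (822.246/600)/(1019.48275/150) = 1.37041/6.79655 = 0.2016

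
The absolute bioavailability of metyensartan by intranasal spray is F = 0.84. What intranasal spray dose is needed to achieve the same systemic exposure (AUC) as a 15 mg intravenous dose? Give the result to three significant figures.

D_intranasal = 17.9 mg

For equal systemic exposure: F × D_ev = D_iv
D_ev = D_iv / F = 15 / 0.84 = 17.8571 mg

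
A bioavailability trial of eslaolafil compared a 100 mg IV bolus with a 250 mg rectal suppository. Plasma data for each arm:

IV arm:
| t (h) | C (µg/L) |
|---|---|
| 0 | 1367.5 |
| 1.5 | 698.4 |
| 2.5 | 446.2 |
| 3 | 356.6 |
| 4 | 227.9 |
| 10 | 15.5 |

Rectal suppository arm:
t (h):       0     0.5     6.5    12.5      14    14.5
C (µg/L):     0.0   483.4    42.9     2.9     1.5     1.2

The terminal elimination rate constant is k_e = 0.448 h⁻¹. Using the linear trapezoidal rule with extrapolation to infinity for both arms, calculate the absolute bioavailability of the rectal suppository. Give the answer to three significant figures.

Trapezoidal AUC_0→10 (IV):
  [0→1.5]: (1367.5+698.4)/2 × 1.5 = 1549.425
  [1.5→2.5]: (698.4+446.2)/2 × 1 = 572.3
  [2.5→3]: (446.2+356.6)/2 × 0.5 = 200.7
  [3→4]: (356.6+227.9)/2 × 1 = 292.25
  [4→10]: (227.9+15.5)/2 × 6 = 730.2
  Sum = 3344.875 µg/L·h
IV tail: 15.5/0.448 = 34.598; AUC_iv,0→∞ = 3344.875 + 34.598 = 3379.473 µg/L·h
Trapezoidal AUC_0→14.5 (rectal suppository):
  [0→0.5]: (0.0+483.4)/2 × 0.5 = 120.85
  [0.5→6.5]: (483.4+42.9)/2 × 6 = 1578.9
  [6.5→12.5]: (42.9+2.9)/2 × 6 = 137.4
  [12.5→14]: (2.9+1.5)/2 × 1.5 = 3.3
  [14→14.5]: (1.5+1.2)/2 × 0.5 = 0.675
  Sum = 1841.125 µg/L·h
rectal suppository tail: 1.2/0.448 = 2.679; AUC_ev,0→∞ = 1841.125 + 2.679 = 1843.804 µg/L·h
F = (AUC_ev/D_ev)/(AUC_iv/D_iv) = (1843.804/250)/(3379.473/100) = 7.375216/33.79473 = 0.2182

F = 0.218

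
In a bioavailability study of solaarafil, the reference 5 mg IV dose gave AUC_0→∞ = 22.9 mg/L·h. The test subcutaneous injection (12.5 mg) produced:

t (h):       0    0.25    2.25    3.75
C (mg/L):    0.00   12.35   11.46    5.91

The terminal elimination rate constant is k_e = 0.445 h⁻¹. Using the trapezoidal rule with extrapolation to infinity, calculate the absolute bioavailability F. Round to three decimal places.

Trapezoidal AUC_0→3.75 (subcutaneous injection):
  [0→0.25]: (0.00+12.35)/2 × 0.25 = 1.54375
  [0.25→2.25]: (12.35+11.46)/2 × 2 = 23.81
  [2.25→3.75]: (11.46+5.91)/2 × 1.5 = 13.0275
  Sum = 38.38125 mg/L·h
Tail: C_last/k_e = 5.91/0.445 = 13.281
AUC_0→∞ (subcutaneous injection) = 38.38125 + 13.281 = 51.66225 mg/L·h
F = (AUC_ev/D_ev)/(AUC_iv/D_iv) = (51.66225/12.5)/(22.9/5) = 4.13298/4.58 = 0.9024

F = 0.902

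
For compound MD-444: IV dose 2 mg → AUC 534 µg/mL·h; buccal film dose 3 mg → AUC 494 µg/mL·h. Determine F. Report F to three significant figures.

F = (AUC_ev / D_ev) / (AUC_iv / D_iv)
  = (494/3) / (534/2)
  = 164.667 / 267 = 0.6167

F = 0.617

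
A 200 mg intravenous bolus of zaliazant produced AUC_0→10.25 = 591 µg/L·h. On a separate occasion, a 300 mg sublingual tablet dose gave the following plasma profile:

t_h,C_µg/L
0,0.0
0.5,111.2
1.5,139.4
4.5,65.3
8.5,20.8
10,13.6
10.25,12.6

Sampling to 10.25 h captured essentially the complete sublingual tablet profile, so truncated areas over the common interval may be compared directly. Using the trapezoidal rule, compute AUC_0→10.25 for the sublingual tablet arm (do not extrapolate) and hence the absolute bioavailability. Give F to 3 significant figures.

Trapezoidal AUC_0→10.25 (sublingual tablet):
  [0→0.5]: (0.0+111.2)/2 × 0.5 = 27.8
  [0.5→1.5]: (111.2+139.4)/2 × 1 = 125.3
  [1.5→4.5]: (139.4+65.3)/2 × 3 = 307.05
  [4.5→8.5]: (65.3+20.8)/2 × 4 = 172.2
  [8.5→10]: (20.8+13.6)/2 × 1.5 = 25.8
  [10→10.25]: (13.6+12.6)/2 × 0.25 = 3.275
  Sum = 661.425 µg/L·h
F = (AUC_ev/D_ev)/(AUC_iv/D_iv) = (661.425/300)/(591/200) = 2.20475/2.955 = 0.7461

F = 0.746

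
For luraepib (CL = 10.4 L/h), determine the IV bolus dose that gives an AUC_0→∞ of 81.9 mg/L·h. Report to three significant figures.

Dose = 852 mg

Dose_iv = CL × AUC_0→∞
     = 10.4 × 81.9 = 851.76 mg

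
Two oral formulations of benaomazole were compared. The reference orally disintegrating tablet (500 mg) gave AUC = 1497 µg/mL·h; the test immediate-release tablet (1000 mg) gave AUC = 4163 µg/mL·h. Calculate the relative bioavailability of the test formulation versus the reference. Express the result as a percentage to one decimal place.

F_rel = 139.0%

F_rel = (AUC_test/D_test) / (AUC_ref/D_ref)
      = (4163/1000) / (1497/500)
      = 4.163 / 2.994 = 1.3904 = 139.04%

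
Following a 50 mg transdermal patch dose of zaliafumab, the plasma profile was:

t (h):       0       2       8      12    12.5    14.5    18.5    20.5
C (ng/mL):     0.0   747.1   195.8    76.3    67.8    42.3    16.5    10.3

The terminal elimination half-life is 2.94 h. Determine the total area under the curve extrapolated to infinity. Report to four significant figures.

AUC = 4454 ng/mL·h

Trapezoidal AUC_0→20.5:
  [0→2]: (0.0+747.1)/2 × 2 = 747.1
  [2→8]: (747.1+195.8)/2 × 6 = 2828.7
  [8→12]: (195.8+76.3)/2 × 4 = 544.2
  [12→12.5]: (76.3+67.8)/2 × 0.5 = 36.025
  [12.5→14.5]: (67.8+42.3)/2 × 2 = 110.1
  [14.5→18.5]: (42.3+16.5)/2 × 4 = 117.6
  [18.5→20.5]: (16.5+10.3)/2 × 2 = 26.8
  Sum = 4410.525 ng/mL·h
k_e = ln2 / t½ = 0.693147 / 2.94 = 0.2358 h^-1
Extrapolated tail: C_last / k_e = 10.3 / 0.2358 = 43.681
AUC_0→∞ = 4410.525 + 43.681 = 4454.206 ng/mL·h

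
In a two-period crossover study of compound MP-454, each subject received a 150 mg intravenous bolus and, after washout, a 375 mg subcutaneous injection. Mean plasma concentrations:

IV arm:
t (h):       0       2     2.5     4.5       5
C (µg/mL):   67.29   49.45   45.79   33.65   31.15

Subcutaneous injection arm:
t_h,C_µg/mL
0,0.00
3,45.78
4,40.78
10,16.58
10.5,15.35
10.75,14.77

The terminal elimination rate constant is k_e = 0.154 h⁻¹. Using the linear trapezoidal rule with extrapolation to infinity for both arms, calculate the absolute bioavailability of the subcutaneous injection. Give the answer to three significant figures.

F = 0.357

Trapezoidal AUC_0→5 (IV):
  [0→2]: (67.29+49.45)/2 × 2 = 116.74
  [2→2.5]: (49.45+45.79)/2 × 0.5 = 23.81
  [2.5→4.5]: (45.79+33.65)/2 × 2 = 79.44
  [4.5→5]: (33.65+31.15)/2 × 0.5 = 16.2
  Sum = 236.19 µg/mL·h
IV tail: 31.15/0.154 = 202.273; AUC_iv,0→∞ = 236.19 + 202.273 = 438.463 µg/mL·h
Trapezoidal AUC_0→10.75 (subcutaneous injection):
  [0→3]: (0.00+45.78)/2 × 3 = 68.67
  [3→4]: (45.78+40.78)/2 × 1 = 43.28
  [4→10]: (40.78+16.58)/2 × 6 = 172.08
  [10→10.5]: (16.58+15.35)/2 × 0.5 = 7.9825
  [10.5→10.75]: (15.35+14.77)/2 × 0.25 = 3.765
  Sum = 295.7775 µg/mL·h
subcutaneous injection tail: 14.77/0.154 = 95.909; AUC_ev,0→∞ = 295.7775 + 95.909 = 391.6865 µg/mL·h
F = (AUC_ev/D_ev)/(AUC_iv/D_iv) = (391.6865/375)/(438.463/150) = 1.0445/2.92309 = 0.3573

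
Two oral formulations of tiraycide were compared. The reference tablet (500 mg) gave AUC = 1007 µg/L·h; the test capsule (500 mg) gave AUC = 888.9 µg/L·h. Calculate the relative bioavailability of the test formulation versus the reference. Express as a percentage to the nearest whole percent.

F_rel = (AUC_test/D_test) / (AUC_ref/D_ref)
      = (888.9/500) / (1007/500)
      = 1.7778 / 2.014 = 0.8827 = 88.27%

F_rel = 88%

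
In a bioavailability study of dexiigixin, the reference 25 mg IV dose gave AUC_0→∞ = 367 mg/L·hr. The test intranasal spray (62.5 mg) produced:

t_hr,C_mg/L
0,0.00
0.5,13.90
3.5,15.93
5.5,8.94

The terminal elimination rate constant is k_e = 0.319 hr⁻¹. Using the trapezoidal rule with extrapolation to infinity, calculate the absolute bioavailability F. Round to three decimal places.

Trapezoidal AUC_0→5.5 (intranasal spray):
  [0→0.5]: (0.00+13.90)/2 × 0.5 = 3.475
  [0.5→3.5]: (13.90+15.93)/2 × 3 = 44.745
  [3.5→5.5]: (15.93+8.94)/2 × 2 = 24.87
  Sum = 73.09 mg/L·hr
Tail: C_last/k_e = 8.94/0.319 = 28.025
AUC_0→∞ (intranasal spray) = 73.09 + 28.025 = 101.115 mg/L·hr
F = (AUC_ev/D_ev)/(AUC_iv/D_iv) = (101.115/62.5)/(367/25) = 1.61784/14.68 = 0.1102

F = 0.110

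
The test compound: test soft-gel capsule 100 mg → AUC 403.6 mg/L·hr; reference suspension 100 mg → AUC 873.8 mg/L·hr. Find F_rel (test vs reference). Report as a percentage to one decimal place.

F_rel = 46.2%

F_rel = (AUC_test/D_test) / (AUC_ref/D_ref)
      = (403.6/100) / (873.8/100)
      = 4.036 / 8.738 = 0.4619 = 46.19%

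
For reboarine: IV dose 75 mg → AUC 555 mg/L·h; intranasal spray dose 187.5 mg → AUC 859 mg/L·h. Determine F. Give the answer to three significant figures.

F = 0.619

F = (AUC_ev / D_ev) / (AUC_iv / D_iv)
  = (859/187.5) / (555/75)
  = 4.58133 / 7.4 = 0.6191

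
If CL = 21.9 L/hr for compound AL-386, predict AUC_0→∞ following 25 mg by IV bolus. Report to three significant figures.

AUC_0→∞ = Dose_iv / CL
        = 25 / 21.9 = 1.14155 mg/L·hr

AUC = 1.14 mg/L·hr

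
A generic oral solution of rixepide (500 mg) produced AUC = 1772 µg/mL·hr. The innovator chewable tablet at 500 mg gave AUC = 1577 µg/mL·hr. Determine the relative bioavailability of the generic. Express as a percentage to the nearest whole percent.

F_rel = 112%

F_rel = (AUC_test/D_test) / (AUC_ref/D_ref)
      = (1772/500) / (1577/500)
      = 3.544 / 3.154 = 1.1237 = 112.37%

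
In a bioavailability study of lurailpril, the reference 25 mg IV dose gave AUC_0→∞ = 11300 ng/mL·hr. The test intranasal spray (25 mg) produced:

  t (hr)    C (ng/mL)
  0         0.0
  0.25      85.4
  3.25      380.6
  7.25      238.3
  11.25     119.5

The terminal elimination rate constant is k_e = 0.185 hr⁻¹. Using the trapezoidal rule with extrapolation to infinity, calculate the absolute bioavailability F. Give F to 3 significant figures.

Trapezoidal AUC_0→11.25 (intranasal spray):
  [0→0.25]: (0.0+85.4)/2 × 0.25 = 10.675
  [0.25→3.25]: (85.4+380.6)/2 × 3 = 699.0
  [3.25→7.25]: (380.6+238.3)/2 × 4 = 1237.8
  [7.25→11.25]: (238.3+119.5)/2 × 4 = 715.6
  Sum = 2663.075 ng/mL·hr
Tail: C_last/k_e = 119.5/0.185 = 645.946
AUC_0→∞ (intranasal spray) = 2663.075 + 645.946 = 3309.021 ng/mL·hr
F = (AUC_ev/D_ev)/(AUC_iv/D_iv) = (3309.021/25)/(11300/25) = 132.36084/452 = 0.2928

F = 0.293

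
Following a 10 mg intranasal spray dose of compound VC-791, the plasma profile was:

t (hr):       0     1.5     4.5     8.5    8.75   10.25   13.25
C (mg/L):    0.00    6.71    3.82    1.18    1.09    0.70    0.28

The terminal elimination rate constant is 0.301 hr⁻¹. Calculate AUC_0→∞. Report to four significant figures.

Trapezoidal AUC_0→13.25:
  [0→1.5]: (0.00+6.71)/2 × 1.5 = 5.0325
  [1.5→4.5]: (6.71+3.82)/2 × 3 = 15.795
  [4.5→8.5]: (3.82+1.18)/2 × 4 = 10.0
  [8.5→8.75]: (1.18+1.09)/2 × 0.25 = 0.28375
  [8.75→10.25]: (1.09+0.70)/2 × 1.5 = 1.3425
  [10.25→13.25]: (0.70+0.28)/2 × 3 = 1.47
  Sum = 33.92375 mg/L·hr
Extrapolated tail: C_last / k_e = 0.28 / 0.301 = 0.930
AUC_0→∞ = 33.92375 + 0.930 = 34.85375 mg/L·hr

AUC = 34.85 mg/L·hr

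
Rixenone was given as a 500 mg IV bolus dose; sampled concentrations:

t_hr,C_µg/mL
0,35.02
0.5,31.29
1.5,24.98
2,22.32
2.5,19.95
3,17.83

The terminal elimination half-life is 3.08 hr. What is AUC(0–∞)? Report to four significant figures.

Trapezoidal AUC_0→3:
  [0→0.5]: (35.02+31.29)/2 × 0.5 = 16.5775
  [0.5→1.5]: (31.29+24.98)/2 × 1 = 28.135
  [1.5→2]: (24.98+22.32)/2 × 0.5 = 11.825
  [2→2.5]: (22.32+19.95)/2 × 0.5 = 10.5675
  [2.5→3]: (19.95+17.83)/2 × 0.5 = 9.445
  Sum = 76.55 µg/mL·hr
k_e = ln2 / t½ = 0.693147 / 3.08 = 0.2250 hr^-1
Extrapolated tail: C_last / k_e = 17.83 / 0.225 = 79.244
AUC_0→∞ = 76.55 + 79.244 = 155.794 µg/mL·hr

AUC = 155.8 µg/mL·hr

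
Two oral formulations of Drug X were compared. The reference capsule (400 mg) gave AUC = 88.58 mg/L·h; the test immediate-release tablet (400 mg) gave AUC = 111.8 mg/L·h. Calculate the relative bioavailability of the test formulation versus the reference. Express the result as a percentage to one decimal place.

F_rel = 126.2%

F_rel = (AUC_test/D_test) / (AUC_ref/D_ref)
      = (111.8/400) / (88.58/400)
      = 0.2795 / 0.22145 = 1.2621 = 126.21%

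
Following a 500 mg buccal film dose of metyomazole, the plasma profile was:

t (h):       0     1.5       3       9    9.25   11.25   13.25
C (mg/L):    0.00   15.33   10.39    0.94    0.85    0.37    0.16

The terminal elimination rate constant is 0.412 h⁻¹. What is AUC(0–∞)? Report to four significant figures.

AUC = 67.14 mg/L·h

Trapezoidal AUC_0→13.25:
  [0→1.5]: (0.00+15.33)/2 × 1.5 = 11.4975
  [1.5→3]: (15.33+10.39)/2 × 1.5 = 19.29
  [3→9]: (10.39+0.94)/2 × 6 = 33.99
  [9→9.25]: (0.94+0.85)/2 × 0.25 = 0.22375
  [9.25→11.25]: (0.85+0.37)/2 × 2 = 1.22
  [11.25→13.25]: (0.37+0.16)/2 × 2 = 0.53
  Sum = 66.75125 mg/L·h
Extrapolated tail: C_last / k_e = 0.16 / 0.412 = 0.388
AUC_0→∞ = 66.75125 + 0.388 = 67.13925 mg/L·h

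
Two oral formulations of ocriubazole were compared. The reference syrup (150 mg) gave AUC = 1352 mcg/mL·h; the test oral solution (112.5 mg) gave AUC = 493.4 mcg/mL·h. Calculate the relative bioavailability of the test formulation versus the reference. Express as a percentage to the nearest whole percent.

F_rel = (AUC_test/D_test) / (AUC_ref/D_ref)
      = (493.4/112.5) / (1352/150)
      = 4.38578 / 9.01333 = 0.4866 = 48.66%

F_rel = 49%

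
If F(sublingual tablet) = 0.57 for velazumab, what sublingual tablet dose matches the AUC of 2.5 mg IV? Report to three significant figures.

D_sublingual = 4.39 mg

For equal systemic exposure: F × D_ev = D_iv
D_ev = D_iv / F = 2.5 / 0.57 = 4.38596 mg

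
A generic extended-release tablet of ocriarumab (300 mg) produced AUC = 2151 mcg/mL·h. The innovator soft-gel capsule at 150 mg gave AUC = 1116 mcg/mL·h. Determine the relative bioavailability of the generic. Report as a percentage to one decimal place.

F_rel = 96.4%

F_rel = (AUC_test/D_test) / (AUC_ref/D_ref)
      = (2151/300) / (1116/150)
      = 7.17 / 7.44 = 0.9637 = 96.37%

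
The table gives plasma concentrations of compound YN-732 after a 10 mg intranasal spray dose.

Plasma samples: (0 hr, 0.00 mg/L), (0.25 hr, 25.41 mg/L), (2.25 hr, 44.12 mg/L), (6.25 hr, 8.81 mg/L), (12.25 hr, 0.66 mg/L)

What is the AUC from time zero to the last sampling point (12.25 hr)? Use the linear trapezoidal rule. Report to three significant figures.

Trapezoidal AUC_0→12.25:
  [0→0.25]: (0.00+25.41)/2 × 0.25 = 3.17625
  [0.25→2.25]: (25.41+44.12)/2 × 2 = 69.53
  [2.25→6.25]: (44.12+8.81)/2 × 4 = 105.86
  [6.25→12.25]: (8.81+0.66)/2 × 6 = 28.41
  Sum = 206.97625 mg/L·hr

AUC = 207 mg/L·hr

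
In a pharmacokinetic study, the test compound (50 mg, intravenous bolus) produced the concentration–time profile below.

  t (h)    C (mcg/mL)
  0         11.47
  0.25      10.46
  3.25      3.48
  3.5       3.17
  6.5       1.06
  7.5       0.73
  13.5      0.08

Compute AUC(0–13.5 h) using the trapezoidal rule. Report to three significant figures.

Trapezoidal AUC_0→13.5:
  [0→0.25]: (11.47+10.46)/2 × 0.25 = 2.74125
  [0.25→3.25]: (10.46+3.48)/2 × 3 = 20.91
  [3.25→3.5]: (3.48+3.17)/2 × 0.25 = 0.83125
  [3.5→6.5]: (3.17+1.06)/2 × 3 = 6.345
  [6.5→7.5]: (1.06+0.73)/2 × 1 = 0.895
  [7.5→13.5]: (0.73+0.08)/2 × 6 = 2.43
  Sum = 34.1525 mcg/mL·h

AUC = 34.2 mcg/mL·h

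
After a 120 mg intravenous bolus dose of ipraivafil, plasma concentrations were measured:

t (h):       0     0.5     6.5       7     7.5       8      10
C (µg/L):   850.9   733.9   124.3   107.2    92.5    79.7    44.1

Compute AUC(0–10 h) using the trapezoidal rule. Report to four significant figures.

Trapezoidal AUC_0→10:
  [0→0.5]: (850.9+733.9)/2 × 0.5 = 396.2
  [0.5→6.5]: (733.9+124.3)/2 × 6 = 2574.6
  [6.5→7]: (124.3+107.2)/2 × 0.5 = 57.875
  [7→7.5]: (107.2+92.5)/2 × 0.5 = 49.925
  [7.5→8]: (92.5+79.7)/2 × 0.5 = 43.05
  [8→10]: (79.7+44.1)/2 × 2 = 123.8
  Sum = 3245.45 µg/L·h

AUC = 3245 µg/L·h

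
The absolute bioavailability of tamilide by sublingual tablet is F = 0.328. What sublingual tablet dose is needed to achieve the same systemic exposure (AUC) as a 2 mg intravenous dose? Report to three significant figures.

For equal systemic exposure: F × D_ev = D_iv
D_ev = D_iv / F = 2 / 0.328 = 6.09756 mg

D_sublingual = 6.10 mg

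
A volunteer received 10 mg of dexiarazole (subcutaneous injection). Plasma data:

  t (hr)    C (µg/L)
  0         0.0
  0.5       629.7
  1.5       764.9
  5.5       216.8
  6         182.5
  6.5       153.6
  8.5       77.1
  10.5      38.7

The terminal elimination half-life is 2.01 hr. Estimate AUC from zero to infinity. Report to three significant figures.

Trapezoidal AUC_0→10.5:
  [0→0.5]: (0.0+629.7)/2 × 0.5 = 157.425
  [0.5→1.5]: (629.7+764.9)/2 × 1 = 697.3
  [1.5→5.5]: (764.9+216.8)/2 × 4 = 1963.4
  [5.5→6]: (216.8+182.5)/2 × 0.5 = 99.825
  [6→6.5]: (182.5+153.6)/2 × 0.5 = 84.025
  [6.5→8.5]: (153.6+77.1)/2 × 2 = 230.7
  [8.5→10.5]: (77.1+38.7)/2 × 2 = 115.8
  Sum = 3348.475 µg/L·hr
k_e = ln2 / t½ = 0.693147 / 2.01 = 0.3448 hr^-1
Extrapolated tail: C_last / k_e = 38.7 / 0.3448 = 112.239
AUC_0→∞ = 3348.475 + 112.239 = 3460.714 µg/L·hr

AUC = 3460 µg/L·hr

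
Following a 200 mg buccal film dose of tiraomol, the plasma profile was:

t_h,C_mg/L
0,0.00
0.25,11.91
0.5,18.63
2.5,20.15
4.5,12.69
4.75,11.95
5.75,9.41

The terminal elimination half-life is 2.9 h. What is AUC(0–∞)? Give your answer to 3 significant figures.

Trapezoidal AUC_0→5.75:
  [0→0.25]: (0.00+11.91)/2 × 0.25 = 1.48875
  [0.25→0.5]: (11.91+18.63)/2 × 0.25 = 3.8175
  [0.5→2.5]: (18.63+20.15)/2 × 2 = 38.78
  [2.5→4.5]: (20.15+12.69)/2 × 2 = 32.84
  [4.5→4.75]: (12.69+11.95)/2 × 0.25 = 3.08
  [4.75→5.75]: (11.95+9.41)/2 × 1 = 10.68
  Sum = 90.68625 mg/L·h
k_e = ln2 / t½ = 0.693147 / 2.9 = 0.2390 h^-1
Extrapolated tail: C_last / k_e = 9.41 / 0.239 = 39.372
AUC_0→∞ = 90.68625 + 39.372 = 130.05825 mg/L·h

AUC = 130 mg/L·h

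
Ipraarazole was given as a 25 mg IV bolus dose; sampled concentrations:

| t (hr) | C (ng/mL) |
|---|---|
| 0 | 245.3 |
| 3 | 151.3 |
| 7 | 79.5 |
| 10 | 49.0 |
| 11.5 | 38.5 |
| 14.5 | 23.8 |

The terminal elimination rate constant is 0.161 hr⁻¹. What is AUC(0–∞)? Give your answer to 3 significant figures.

AUC = 1560 ng/mL·hr

Trapezoidal AUC_0→14.5:
  [0→3]: (245.3+151.3)/2 × 3 = 594.9
  [3→7]: (151.3+79.5)/2 × 4 = 461.6
  [7→10]: (79.5+49.0)/2 × 3 = 192.75
  [10→11.5]: (49.0+38.5)/2 × 1.5 = 65.625
  [11.5→14.5]: (38.5+23.8)/2 × 3 = 93.45
  Sum = 1408.325 ng/mL·hr
Extrapolated tail: C_last / k_e = 23.8 / 0.161 = 147.826
AUC_0→∞ = 1408.325 + 147.826 = 1556.151 ng/mL·hr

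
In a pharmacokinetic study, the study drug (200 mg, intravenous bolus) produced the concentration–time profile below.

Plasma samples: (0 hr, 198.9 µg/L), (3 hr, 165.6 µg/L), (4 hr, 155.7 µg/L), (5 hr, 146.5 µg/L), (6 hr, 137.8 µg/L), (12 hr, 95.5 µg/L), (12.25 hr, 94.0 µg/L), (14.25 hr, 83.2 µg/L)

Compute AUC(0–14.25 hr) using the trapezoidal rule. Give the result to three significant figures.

Trapezoidal AUC_0→14.25:
  [0→3]: (198.9+165.6)/2 × 3 = 546.75
  [3→4]: (165.6+155.7)/2 × 1 = 160.65
  [4→5]: (155.7+146.5)/2 × 1 = 151.1
  [5→6]: (146.5+137.8)/2 × 1 = 142.15
  [6→12]: (137.8+95.5)/2 × 6 = 699.9
  [12→12.25]: (95.5+94.0)/2 × 0.25 = 23.6875
  [12.25→14.25]: (94.0+83.2)/2 × 2 = 177.2
  Sum = 1901.4375 µg/L·hr

AUC = 1900 µg/L·hr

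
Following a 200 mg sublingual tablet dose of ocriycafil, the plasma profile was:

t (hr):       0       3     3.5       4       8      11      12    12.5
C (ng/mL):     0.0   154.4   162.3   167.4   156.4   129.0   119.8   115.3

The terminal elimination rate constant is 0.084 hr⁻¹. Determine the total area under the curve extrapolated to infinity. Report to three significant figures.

Trapezoidal AUC_0→12.5:
  [0→3]: (0.0+154.4)/2 × 3 = 231.6
  [3→3.5]: (154.4+162.3)/2 × 0.5 = 79.175
  [3.5→4]: (162.3+167.4)/2 × 0.5 = 82.425
  [4→8]: (167.4+156.4)/2 × 4 = 647.6
  [8→11]: (156.4+129.0)/2 × 3 = 428.1
  [11→12]: (129.0+119.8)/2 × 1 = 124.4
  [12→12.5]: (119.8+115.3)/2 × 0.5 = 58.775
  Sum = 1652.075 ng/mL·hr
Extrapolated tail: C_last / k_e = 115.3 / 0.084 = 1372.619
AUC_0→∞ = 1652.075 + 1372.619 = 3024.694 ng/mL·hr

AUC = 3020 ng/mL·hr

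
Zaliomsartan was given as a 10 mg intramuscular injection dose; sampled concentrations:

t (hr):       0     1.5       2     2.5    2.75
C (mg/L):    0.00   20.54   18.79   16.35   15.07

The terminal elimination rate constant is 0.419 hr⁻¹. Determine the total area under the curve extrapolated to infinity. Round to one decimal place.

AUC = 73.9 mg/L·hr

Trapezoidal AUC_0→2.75:
  [0→1.5]: (0.00+20.54)/2 × 1.5 = 15.405
  [1.5→2]: (20.54+18.79)/2 × 0.5 = 9.8325
  [2→2.5]: (18.79+16.35)/2 × 0.5 = 8.785
  [2.5→2.75]: (16.35+15.07)/2 × 0.25 = 3.9275
  Sum = 37.95 mg/L·hr
Extrapolated tail: C_last / k_e = 15.07 / 0.419 = 35.967
AUC_0→∞ = 37.95 + 35.967 = 73.917 mg/L·hr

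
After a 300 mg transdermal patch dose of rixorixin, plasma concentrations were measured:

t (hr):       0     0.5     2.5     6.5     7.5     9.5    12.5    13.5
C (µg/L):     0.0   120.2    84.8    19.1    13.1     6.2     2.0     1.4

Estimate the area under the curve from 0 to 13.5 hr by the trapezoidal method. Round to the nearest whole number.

AUC = 492 µg/L·hr

Trapezoidal AUC_0→13.5:
  [0→0.5]: (0.0+120.2)/2 × 0.5 = 30.05
  [0.5→2.5]: (120.2+84.8)/2 × 2 = 205.0
  [2.5→6.5]: (84.8+19.1)/2 × 4 = 207.8
  [6.5→7.5]: (19.1+13.1)/2 × 1 = 16.1
  [7.5→9.5]: (13.1+6.2)/2 × 2 = 19.3
  [9.5→12.5]: (6.2+2.0)/2 × 3 = 12.3
  [12.5→13.5]: (2.0+1.4)/2 × 1 = 1.7
  Sum = 492.25 µg/L·hr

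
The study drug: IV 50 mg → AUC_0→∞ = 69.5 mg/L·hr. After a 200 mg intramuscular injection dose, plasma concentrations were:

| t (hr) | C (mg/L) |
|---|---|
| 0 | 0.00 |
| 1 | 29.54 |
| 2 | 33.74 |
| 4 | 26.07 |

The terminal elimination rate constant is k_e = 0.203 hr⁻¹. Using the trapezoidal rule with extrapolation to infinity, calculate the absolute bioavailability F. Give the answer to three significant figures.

F = 0.844

Trapezoidal AUC_0→4 (intramuscular injection):
  [0→1]: (0.00+29.54)/2 × 1 = 14.77
  [1→2]: (29.54+33.74)/2 × 1 = 31.64
  [2→4]: (33.74+26.07)/2 × 2 = 59.81
  Sum = 106.22 mg/L·hr
Tail: C_last/k_e = 26.07/0.203 = 128.424
AUC_0→∞ (intramuscular injection) = 106.22 + 128.424 = 234.644 mg/L·hr
F = (AUC_ev/D_ev)/(AUC_iv/D_iv) = (234.644/200)/(69.5/50) = 1.17322/1.39 = 0.8440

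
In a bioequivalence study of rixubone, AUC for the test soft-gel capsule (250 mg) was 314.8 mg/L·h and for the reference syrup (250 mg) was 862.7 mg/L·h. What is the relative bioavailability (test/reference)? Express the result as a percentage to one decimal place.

F_rel = (AUC_test/D_test) / (AUC_ref/D_ref)
      = (314.8/250) / (862.7/250)
      = 1.2592 / 3.4508 = 0.3649 = 36.49%

F_rel = 36.5%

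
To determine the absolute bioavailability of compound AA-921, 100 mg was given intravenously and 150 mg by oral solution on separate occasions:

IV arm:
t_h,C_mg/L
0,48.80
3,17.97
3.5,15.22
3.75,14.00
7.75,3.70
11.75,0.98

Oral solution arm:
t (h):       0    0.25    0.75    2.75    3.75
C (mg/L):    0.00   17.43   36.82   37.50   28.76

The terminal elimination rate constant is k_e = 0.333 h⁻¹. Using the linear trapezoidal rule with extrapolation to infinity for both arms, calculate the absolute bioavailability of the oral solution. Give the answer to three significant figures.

Trapezoidal AUC_0→11.75 (IV):
  [0→3]: (48.80+17.97)/2 × 3 = 100.155
  [3→3.5]: (17.97+15.22)/2 × 0.5 = 8.2975
  [3.5→3.75]: (15.22+14.00)/2 × 0.25 = 3.6525
  [3.75→7.75]: (14.00+3.70)/2 × 4 = 35.4
  [7.75→11.75]: (3.70+0.98)/2 × 4 = 9.36
  Sum = 156.865 mg/L·h
IV tail: 0.98/0.333 = 2.943; AUC_iv,0→∞ = 156.865 + 2.943 = 159.808 mg/L·h
Trapezoidal AUC_0→3.75 (oral solution):
  [0→0.25]: (0.00+17.43)/2 × 0.25 = 2.17875
  [0.25→0.75]: (17.43+36.82)/2 × 0.5 = 13.5625
  [0.75→2.75]: (36.82+37.50)/2 × 2 = 74.32
  [2.75→3.75]: (37.50+28.76)/2 × 1 = 33.13
  Sum = 123.19125 mg/L·h
oral solution tail: 28.76/0.333 = 86.366; AUC_ev,0→∞ = 123.19125 + 86.366 = 209.55725 mg/L·h
F = (AUC_ev/D_ev)/(AUC_iv/D_iv) = (209.55725/150)/(159.808/100) = 1.39705/1.59808 = 0.8742

F = 0.874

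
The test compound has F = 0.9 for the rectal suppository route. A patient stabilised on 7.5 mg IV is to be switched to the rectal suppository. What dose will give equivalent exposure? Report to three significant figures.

For equal systemic exposure: F × D_ev = D_iv
D_ev = D_iv / F = 7.5 / 0.9 = 8.33333 mg

D_rectal = 8.33 mg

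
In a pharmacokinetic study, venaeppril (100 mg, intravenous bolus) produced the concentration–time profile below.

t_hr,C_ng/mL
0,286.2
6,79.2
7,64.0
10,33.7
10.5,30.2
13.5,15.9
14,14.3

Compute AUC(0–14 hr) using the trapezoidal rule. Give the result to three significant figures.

Trapezoidal AUC_0→14:
  [0→6]: (286.2+79.2)/2 × 6 = 1096.2
  [6→7]: (79.2+64.0)/2 × 1 = 71.6
  [7→10]: (64.0+33.7)/2 × 3 = 146.55
  [10→10.5]: (33.7+30.2)/2 × 0.5 = 15.975
  [10.5→13.5]: (30.2+15.9)/2 × 3 = 69.15
  [13.5→14]: (15.9+14.3)/2 × 0.5 = 7.55
  Sum = 1407.025 ng/mL·hr

AUC = 1410 ng/mL·hr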